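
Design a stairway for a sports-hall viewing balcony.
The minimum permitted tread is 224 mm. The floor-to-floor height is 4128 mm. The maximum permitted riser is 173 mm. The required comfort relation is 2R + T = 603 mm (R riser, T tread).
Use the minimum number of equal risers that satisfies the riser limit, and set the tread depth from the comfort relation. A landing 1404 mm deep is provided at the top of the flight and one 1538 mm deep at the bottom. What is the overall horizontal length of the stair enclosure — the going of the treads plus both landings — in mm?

8899 mm

4128 / 173 = 23.86, so 24 risers are needed.
Each riser is 4128/24 = 172 mm (≤ 173 mm).
From 2R + T = 603: T = 603 − 344 = 259 mm.
Going = (24 − 1) × 259 = 5957 mm.
Add landings: 5957 + 1404 + 1538 = 8899 mm.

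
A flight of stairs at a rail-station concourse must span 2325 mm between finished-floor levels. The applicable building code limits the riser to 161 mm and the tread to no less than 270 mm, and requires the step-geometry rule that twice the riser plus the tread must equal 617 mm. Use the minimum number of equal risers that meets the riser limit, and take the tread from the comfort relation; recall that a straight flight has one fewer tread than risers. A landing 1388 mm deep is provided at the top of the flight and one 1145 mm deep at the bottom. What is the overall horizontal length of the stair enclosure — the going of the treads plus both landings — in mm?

⌈2325/161⌉ = 15 risers.
Riser R = 2325 / 15 = 155 mm, within the 161 mm limit.
Tread T = 617 − 2 × 155 = 307 mm (≥ 270 mm).
Treads = 15 − 1 = 14; going = 14 × 307 = 4298 mm.
Add landings: 4298 + 1388 + 1145 = 6831 mm.

6831 mm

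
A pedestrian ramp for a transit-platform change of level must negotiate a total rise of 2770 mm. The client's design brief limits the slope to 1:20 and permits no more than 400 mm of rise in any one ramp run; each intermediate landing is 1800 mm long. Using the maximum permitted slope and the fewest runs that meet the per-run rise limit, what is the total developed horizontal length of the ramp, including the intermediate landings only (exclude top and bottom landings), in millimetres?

66200 mm

⌈2770/400⌉ = 7 ramp runs. That means 6 intermediate landings.
Horizontal run for 2770 mm of rise at 1:20 is 2770 × 20 = 55400 mm.
Intermediate landings: 6 × 1800 = 10800 mm.
Developed length = 55400 + 10800 = 66200 mm.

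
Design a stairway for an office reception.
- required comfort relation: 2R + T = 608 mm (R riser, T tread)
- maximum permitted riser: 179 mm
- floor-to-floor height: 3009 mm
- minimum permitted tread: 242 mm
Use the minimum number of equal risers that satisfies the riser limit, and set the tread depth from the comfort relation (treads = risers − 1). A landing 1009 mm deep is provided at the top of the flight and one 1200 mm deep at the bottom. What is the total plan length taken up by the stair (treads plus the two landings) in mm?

6273 mm

⌈3009/179⌉ = 17 risers.
Each riser is 3009/17 = 177 mm (≤ 179 mm).
Tread T = 608 − 2 × 177 = 254 mm (≥ 242 mm).
17 risers give 16 treads; going = 16 × 254 = 4064 mm.
Enclosure = 4064 + 1009 + 1200 = 6273 mm.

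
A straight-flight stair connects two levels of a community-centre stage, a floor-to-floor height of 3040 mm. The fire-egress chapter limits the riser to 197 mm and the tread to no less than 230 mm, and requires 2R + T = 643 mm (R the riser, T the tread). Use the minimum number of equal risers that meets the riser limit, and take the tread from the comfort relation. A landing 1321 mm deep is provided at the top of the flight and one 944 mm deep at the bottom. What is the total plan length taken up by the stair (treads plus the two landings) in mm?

6210 mm

⌈3040/197⌉ = 16 risers.
R = 3040 ÷ 16 = 190 mm.
T = 643 − 2·190 = 263 mm, which satisfies the 230 mm minimum.
Treads = 16 − 1 = 15; going = 15 × 263 = 3945 mm.
Enclosure = 3945 + 1321 + 944 = 6210 mm.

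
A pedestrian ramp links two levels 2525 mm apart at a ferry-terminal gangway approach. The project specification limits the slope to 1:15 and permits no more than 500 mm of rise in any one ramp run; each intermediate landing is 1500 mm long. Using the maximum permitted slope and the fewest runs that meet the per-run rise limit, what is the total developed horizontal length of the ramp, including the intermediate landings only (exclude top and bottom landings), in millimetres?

⌈2525/500⌉ = 6 ramp runs. That means 5 intermediate landings.
Ramp run (horizontal) at 1:15: 2525 × 15 = 37875 mm.
Intermediate landings: 5 × 1500 = 7500 mm.
Developed length = 37875 + 7500 = 45375 mm.

45375 mm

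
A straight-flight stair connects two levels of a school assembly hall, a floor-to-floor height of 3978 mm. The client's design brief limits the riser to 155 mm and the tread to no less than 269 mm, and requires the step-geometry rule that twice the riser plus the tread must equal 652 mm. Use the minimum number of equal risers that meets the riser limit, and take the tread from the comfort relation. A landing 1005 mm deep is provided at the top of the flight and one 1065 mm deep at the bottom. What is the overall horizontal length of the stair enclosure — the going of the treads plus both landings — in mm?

⌈3978/155⌉ = 26 risers.
R = 3978 ÷ 26 = 153 mm.
Tread T = 652 − 2 × 153 = 346 mm (≥ 269 mm).
Treads = 26 − 1 = 25; going = 25 × 346 = 8650 mm.
Enclosure = 8650 + 1005 + 1065 = 10720 mm.

10720 mm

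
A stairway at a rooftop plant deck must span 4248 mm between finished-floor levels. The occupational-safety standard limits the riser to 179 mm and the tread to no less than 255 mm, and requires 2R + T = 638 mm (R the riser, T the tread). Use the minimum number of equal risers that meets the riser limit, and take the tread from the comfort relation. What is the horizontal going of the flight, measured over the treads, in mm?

6532 mm

4248 / 179 = 23.732 → round up to 24 risers.
Riser R = 4248 / 24 = 177 mm, within the 179 mm limit.
T = 638 − 2·177 = 284 mm, which satisfies the 255 mm minimum.
Treads = 24 − 1 = 23; going = 23 × 284 = 6532 mm.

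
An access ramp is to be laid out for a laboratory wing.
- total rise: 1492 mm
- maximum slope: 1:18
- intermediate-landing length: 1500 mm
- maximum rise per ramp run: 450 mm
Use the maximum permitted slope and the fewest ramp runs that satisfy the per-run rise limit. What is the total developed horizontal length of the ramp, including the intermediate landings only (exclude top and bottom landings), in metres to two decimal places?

31.36 m

⌈1492/450⌉ = 4 ramp runs. That means 3 intermediate landings.
Ramp run (horizontal) at 1:18: 1492 × 18 = 26856 mm.
Intermediate landings: 3 × 1500 = 4500 mm.
Developed length = 26856 + 4500 = 31356 mm.
= 31.36 m.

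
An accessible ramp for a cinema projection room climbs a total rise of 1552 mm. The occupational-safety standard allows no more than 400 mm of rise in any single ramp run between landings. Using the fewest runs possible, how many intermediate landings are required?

1552 / 400 = 3.880 → round up to 4 ramp runs.
4 runs are separated by 3 intermediate landings.

3 intermediate landings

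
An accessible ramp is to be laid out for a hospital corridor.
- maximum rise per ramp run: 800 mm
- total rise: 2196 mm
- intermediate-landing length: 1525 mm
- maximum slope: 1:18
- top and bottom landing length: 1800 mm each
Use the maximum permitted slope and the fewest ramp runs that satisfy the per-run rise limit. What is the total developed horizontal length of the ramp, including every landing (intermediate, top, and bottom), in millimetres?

46178 mm

⌈2196/800⌉ = 3 ramp runs. That means 2 intermediate landings.
Ramp run (horizontal) at 1:18: 2196 × 18 = 39528 mm.
Intermediate landings: 2 × 1525 = 3050 mm.
Top and bottom landings: 2 × 1800 = 3600 mm.
Total = 39528 + 3050 + 3600 = 46178 mm.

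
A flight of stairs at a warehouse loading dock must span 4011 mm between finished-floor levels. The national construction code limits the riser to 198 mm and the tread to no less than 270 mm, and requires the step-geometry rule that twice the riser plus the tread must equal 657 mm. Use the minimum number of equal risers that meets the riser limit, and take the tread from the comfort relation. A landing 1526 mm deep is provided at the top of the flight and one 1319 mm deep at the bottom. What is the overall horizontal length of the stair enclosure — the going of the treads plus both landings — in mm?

8345 mm

4011 / 198 = 20.258 → round up to 21 risers.
Each riser is 4011/21 = 191 mm (≤ 198 mm).
From 2R + T = 657: T = 657 − 382 = 275 mm.
Treads = 21 − 1 = 20; going = 20 × 275 = 5500 mm.
Enclosure = 5500 + 1526 + 1319 = 8345 mm.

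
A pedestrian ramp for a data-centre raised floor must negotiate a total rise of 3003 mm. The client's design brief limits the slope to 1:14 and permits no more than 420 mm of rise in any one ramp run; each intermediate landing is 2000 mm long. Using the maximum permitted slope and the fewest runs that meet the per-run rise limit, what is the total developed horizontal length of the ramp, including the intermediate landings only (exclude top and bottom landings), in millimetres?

56042 mm

⌈3003/420⌉ = 8 ramp runs. That means 7 intermediate landings.
Ramp run (horizontal) at 1:14: 3003 × 14 = 42042 mm.
7 intermediate landings contribute 7 × 2000 = 14000 mm.
Total developed length = 42042 + 14000 = 56042 mm.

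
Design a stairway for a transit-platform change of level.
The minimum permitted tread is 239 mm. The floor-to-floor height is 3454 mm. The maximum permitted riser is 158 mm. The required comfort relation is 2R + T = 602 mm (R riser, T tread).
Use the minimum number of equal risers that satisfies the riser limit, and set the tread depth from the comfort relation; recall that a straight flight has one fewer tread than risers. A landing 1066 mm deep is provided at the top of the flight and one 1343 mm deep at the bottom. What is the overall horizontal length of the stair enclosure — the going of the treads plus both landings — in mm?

8457 mm

3454 / 158 = 21.86, so 22 risers are needed.
Each riser is 3454/22 = 157 mm (≤ 158 mm).
T = 602 − 2·157 = 288 mm, which satisfies the 239 mm minimum.
Going = (22 − 1) × 288 = 6048 mm.
Enclosure = 6048 + 1066 + 1343 = 8457 mm.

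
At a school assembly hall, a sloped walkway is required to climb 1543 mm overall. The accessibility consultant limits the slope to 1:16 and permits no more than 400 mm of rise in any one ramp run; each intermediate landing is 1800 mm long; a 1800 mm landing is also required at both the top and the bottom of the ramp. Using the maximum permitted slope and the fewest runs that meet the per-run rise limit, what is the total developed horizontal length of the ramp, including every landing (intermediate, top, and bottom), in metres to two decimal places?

33.69 m

⌈1543/400⌉ = 4 ramp runs. That means 3 intermediate landings.
Ramp run (horizontal) at 1:16: 1543 × 16 = 24688 mm.
3 intermediate landings contribute 3 × 1800 = 5400 mm.
Top and bottom landings: 2 × 1800 = 3600 mm.
Total = 24688 + 5400 + 3600 = 33688 mm.
= 33.69 m.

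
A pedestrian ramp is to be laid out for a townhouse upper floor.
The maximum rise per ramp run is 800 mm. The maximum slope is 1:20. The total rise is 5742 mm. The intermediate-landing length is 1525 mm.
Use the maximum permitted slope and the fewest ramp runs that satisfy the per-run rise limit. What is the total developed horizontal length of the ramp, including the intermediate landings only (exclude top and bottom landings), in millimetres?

125515 mm

5742 / 800 = 7.178 → round up to 8 ramp runs. That means 7 intermediate landings.
Horizontal run for 5742 mm of rise at 1:20 is 5742 × 20 = 114840 mm.
7 intermediate landings contribute 7 × 1525 = 10675 mm.
Developed length = 114840 + 10675 = 125515 mm.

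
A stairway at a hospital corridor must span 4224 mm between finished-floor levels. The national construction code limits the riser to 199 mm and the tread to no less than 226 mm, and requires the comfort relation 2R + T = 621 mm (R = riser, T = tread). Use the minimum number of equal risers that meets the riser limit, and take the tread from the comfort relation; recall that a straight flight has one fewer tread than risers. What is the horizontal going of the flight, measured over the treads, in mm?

⌈4224/199⌉ = 22 risers.
Riser R = 4224 / 22 = 192 mm, within the 199 mm limit.
T = 621 − 2·192 = 237 mm, which satisfies the 226 mm minimum.
Treads = 22 − 1 = 21; going = 21 × 237 = 4977 mm.

4977 mm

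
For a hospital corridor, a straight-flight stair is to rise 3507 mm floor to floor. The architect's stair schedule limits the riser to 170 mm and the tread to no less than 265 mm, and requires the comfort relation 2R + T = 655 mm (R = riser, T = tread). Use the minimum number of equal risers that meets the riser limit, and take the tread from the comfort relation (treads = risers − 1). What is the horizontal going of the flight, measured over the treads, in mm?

⌈3507/170⌉ = 21 risers.
Each riser is 3507/21 = 167 mm (≤ 170 mm).
From 2R + T = 655: T = 655 − 334 = 321 mm.
Going = (21 − 1) × 321 = 6420 mm.

6420 mm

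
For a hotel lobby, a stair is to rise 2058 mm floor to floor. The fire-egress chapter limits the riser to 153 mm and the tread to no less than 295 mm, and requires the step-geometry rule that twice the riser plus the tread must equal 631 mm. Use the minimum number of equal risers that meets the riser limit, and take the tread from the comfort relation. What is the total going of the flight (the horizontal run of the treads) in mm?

4381 mm

2058 / 153 = 13.451 → round up to 14 risers.
R = 2058 ÷ 14 = 147 mm.
From 2R + T = 631: T = 631 − 294 = 337 mm.
Treads = 14 − 1 = 13; going = 13 × 337 = 4381 mm.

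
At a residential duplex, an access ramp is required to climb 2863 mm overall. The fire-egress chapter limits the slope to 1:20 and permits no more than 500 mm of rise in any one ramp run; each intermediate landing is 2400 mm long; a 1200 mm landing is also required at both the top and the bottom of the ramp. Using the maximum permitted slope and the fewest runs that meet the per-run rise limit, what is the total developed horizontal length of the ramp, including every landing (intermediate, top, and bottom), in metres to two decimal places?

At most 500 each: 2863/500 = 5.73, giving 6 ramp runs. That means 5 intermediate landings.
Horizontal run for 2863 mm of rise at 1:20 is 2863 × 20 = 57260 mm.
5 intermediate landings contribute 5 × 2400 = 12000 mm.
Top and bottom landings: 2 × 1200 = 2400 mm.
Total = 57260 + 12000 + 2400 = 71660 mm.
= 71.66 m.

71.66 m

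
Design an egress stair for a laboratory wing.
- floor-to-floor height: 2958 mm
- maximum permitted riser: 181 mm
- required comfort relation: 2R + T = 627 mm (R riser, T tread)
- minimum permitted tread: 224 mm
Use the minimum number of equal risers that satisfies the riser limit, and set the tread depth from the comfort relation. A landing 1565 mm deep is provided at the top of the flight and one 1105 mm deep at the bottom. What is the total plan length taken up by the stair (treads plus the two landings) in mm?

7134 mm

⌈2958/181⌉ = 17 risers.
R = 2958 ÷ 17 = 174 mm.
Tread T = 627 − 2 × 174 = 279 mm (≥ 224 mm).
Treads = 17 − 1 = 16; going = 16 × 279 = 4464 mm.
Enclosure = 4464 + 1565 + 1105 = 7134 mm.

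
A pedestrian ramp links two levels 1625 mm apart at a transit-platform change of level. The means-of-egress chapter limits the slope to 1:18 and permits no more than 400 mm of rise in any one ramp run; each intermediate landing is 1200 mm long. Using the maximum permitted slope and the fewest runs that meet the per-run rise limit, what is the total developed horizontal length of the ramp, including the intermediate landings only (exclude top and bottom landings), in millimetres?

1625 / 400 = 4.062 → round up to 5 ramp runs. That means 4 intermediate landings.
Horizontal run for 1625 mm of rise at 1:18 is 1625 × 18 = 29250 mm.
4 intermediate landings contribute 4 × 1200 = 4800 mm.
Total developed length = 29250 + 4800 = 34050 mm.

34050 mm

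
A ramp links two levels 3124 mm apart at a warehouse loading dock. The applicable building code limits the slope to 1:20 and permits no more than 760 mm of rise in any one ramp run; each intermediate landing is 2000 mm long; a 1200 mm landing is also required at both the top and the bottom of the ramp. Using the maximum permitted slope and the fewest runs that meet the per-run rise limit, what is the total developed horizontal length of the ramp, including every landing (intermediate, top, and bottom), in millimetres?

⌈3124/760⌉ = 5 ramp runs. That means 4 intermediate landings.
Horizontal run for 3124 mm of rise at 1:20 is 3124 × 20 = 62480 mm.
4 intermediate landings contribute 4 × 2000 = 8000 mm.
Top and bottom landings: 2 × 1200 = 2400 mm.
Total = 62480 + 8000 + 2400 = 72880 mm.

72880 mm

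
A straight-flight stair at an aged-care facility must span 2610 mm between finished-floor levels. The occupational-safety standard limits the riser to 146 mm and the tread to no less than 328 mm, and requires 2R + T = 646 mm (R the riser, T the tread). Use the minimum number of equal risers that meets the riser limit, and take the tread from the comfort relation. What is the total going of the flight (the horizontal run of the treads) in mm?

2610 / 146 = 17.88, so 18 risers are needed.
Riser R = 2610 / 18 = 145 mm, within the 146 mm limit.
Tread T = 646 − 2 × 145 = 356 mm (≥ 328 mm).
Treads = 18 − 1 = 17; going = 17 × 356 = 6052 mm.

6052 mm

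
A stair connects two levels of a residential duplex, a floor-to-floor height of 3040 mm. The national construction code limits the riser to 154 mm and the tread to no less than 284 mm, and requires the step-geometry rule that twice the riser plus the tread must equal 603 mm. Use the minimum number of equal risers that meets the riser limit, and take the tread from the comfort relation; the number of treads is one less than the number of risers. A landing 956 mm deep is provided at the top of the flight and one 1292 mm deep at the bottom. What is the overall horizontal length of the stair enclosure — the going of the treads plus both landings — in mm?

3040 / 154 = 19.740 → round up to 20 risers.
Each riser is 3040/20 = 152 mm (≤ 154 mm).
From 2R + T = 603: T = 603 − 304 = 299 mm.
Treads = 20 − 1 = 19; going = 19 × 299 = 5681 mm.
Enclosure = 5681 + 956 + 1292 = 7929 mm.

7929 mm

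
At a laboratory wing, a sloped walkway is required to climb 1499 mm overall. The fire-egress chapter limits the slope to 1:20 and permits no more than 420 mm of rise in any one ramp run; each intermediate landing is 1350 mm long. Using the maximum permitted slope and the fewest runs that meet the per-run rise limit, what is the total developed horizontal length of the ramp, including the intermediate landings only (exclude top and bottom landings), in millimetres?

⌈1499/420⌉ = 4 ramp runs. That means 3 intermediate landings.
Ramp run (horizontal) at 1:20: 1499 × 20 = 29980 mm.
Intermediate landings: 3 × 1350 = 4050 mm.
Total developed length = 29980 + 4050 = 34030 mm.

34030 mm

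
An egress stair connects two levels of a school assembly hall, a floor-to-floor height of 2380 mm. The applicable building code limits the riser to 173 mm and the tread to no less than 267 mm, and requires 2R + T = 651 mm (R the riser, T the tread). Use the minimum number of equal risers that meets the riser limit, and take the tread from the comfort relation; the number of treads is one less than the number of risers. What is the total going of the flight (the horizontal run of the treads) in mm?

4043 mm

2380 / 173 = 13.757 → round up to 14 risers.
R = 2380 ÷ 14 = 170 mm.
From 2R + T = 651: T = 651 − 340 = 311 mm.
Going = (14 − 1) × 311 = 4043 mm.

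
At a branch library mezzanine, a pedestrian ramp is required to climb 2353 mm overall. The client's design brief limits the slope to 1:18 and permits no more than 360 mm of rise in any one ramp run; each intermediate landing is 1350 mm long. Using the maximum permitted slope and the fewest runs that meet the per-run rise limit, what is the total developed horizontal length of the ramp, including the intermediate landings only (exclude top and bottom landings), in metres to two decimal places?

⌈2353/360⌉ = 7 ramp runs. That means 6 intermediate landings.
Horizontal run for 2353 mm of rise at 1:18 is 2353 × 18 = 42354 mm.
6 intermediate landings contribute 6 × 1350 = 8100 mm.
Developed length = 42354 + 8100 = 50454 mm.
= 50.45 m.

50.45 m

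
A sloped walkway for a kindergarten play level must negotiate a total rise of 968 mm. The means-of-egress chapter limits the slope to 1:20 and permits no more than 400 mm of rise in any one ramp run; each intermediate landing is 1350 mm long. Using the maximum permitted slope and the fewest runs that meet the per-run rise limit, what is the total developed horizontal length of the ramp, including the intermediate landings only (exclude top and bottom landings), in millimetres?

968 / 400 = 2.42, so 3 ramp runs are needed. That means 2 intermediate landings.
Horizontal run for 968 mm of rise at 1:20 is 968 × 20 = 19360 mm.
2 intermediate landings contribute 2 × 1350 = 2700 mm.
Total developed length = 19360 + 2700 = 22060 mm.

22060 mm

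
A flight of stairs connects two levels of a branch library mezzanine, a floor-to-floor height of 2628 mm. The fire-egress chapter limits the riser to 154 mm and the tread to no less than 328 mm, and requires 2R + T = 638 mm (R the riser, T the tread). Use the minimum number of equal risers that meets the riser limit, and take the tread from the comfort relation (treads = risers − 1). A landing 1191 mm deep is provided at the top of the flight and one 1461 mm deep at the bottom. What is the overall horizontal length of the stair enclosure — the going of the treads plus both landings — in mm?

8534 mm

⌈2628/154⌉ = 18 risers.
Each riser is 2628/18 = 146 mm (≤ 154 mm).
Tread T = 638 − 2 × 146 = 346 mm (≥ 328 mm).
18 risers give 17 treads; going = 17 × 346 = 5882 mm.
Add landings: 5882 + 1191 + 1461 = 8534 mm.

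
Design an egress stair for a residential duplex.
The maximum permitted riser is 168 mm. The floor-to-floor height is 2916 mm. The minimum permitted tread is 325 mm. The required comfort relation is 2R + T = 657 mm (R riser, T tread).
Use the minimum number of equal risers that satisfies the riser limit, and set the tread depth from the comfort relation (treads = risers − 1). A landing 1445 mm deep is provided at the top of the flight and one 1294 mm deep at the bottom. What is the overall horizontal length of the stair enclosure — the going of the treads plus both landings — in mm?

8400 mm

2916 / 168 = 17.357 → round up to 18 risers.
Riser R = 2916 / 18 = 162 mm, within the 168 mm limit.
From 2R + T = 657: T = 657 − 324 = 333 mm.
Treads = 18 − 1 = 17; going = 17 × 333 = 5661 mm.
Enclosure = 5661 + 1445 + 1294 = 8400 mm.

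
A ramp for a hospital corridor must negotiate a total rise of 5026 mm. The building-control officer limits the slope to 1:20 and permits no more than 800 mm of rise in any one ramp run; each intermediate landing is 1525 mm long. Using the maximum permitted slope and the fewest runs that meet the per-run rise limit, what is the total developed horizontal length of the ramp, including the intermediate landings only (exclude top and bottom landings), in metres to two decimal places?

5026 / 800 = 6.28, so 7 ramp runs are needed. That means 6 intermediate landings.
Horizontal run for 5026 mm of rise at 1:20 is 5026 × 20 = 100520 mm.
6 intermediate landings contribute 6 × 1525 = 9150 mm.
Total developed length = 100520 + 9150 = 109670 mm.
= 109.67 m.

109.67 m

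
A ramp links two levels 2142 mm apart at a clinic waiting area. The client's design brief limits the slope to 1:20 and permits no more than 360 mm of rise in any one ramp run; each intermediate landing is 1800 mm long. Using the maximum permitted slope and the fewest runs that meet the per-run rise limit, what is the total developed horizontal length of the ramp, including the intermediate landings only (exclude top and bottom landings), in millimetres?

51840 mm

2142 / 360 = 5.950 → round up to 6 ramp runs. That means 5 intermediate landings.
Ramp run (horizontal) at 1:20: 2142 × 20 = 42840 mm.
Intermediate landings: 5 × 1800 = 9000 mm.
Developed length = 42840 + 9000 = 51840 mm.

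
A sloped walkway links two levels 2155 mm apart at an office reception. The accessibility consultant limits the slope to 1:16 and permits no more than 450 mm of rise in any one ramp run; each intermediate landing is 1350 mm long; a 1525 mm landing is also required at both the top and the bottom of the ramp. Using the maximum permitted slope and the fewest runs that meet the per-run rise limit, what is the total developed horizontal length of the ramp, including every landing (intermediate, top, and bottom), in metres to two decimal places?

42.93 m

⌈2155/450⌉ = 5 ramp runs. That means 4 intermediate landings.
Ramp run (horizontal) at 1:16: 2155 × 16 = 34480 mm.
4 intermediate landings contribute 4 × 1350 = 5400 mm.
Top and bottom landings: 2 × 1525 = 3050 mm.
Total = 34480 + 5400 + 3050 = 42930 mm.
= 42.93 m.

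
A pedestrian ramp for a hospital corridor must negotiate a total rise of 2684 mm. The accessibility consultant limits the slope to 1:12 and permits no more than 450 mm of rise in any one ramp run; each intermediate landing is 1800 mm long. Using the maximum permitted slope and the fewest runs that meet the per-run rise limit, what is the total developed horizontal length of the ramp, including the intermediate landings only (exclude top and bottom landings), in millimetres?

41208 mm

2684 / 450 = 5.964 → round up to 6 ramp runs. That means 5 intermediate landings.
Horizontal run for 2684 mm of rise at 1:12 is 2684 × 12 = 32208 mm.
Intermediate landings: 5 × 1800 = 9000 mm.
Developed length = 32208 + 9000 = 41208 mm.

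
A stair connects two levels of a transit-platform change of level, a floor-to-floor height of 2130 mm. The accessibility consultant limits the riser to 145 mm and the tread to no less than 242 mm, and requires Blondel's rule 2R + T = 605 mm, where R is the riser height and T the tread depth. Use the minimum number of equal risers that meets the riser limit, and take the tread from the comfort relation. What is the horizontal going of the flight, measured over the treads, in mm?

At most 145 each: 2130/145 = 14.69, giving 15 risers.
Each riser is 2130/15 = 142 mm (≤ 145 mm).
T = 605 − 2·142 = 321 mm, which satisfies the 242 mm minimum.
Going = (15 − 1) × 321 = 4494 mm.

4494 mm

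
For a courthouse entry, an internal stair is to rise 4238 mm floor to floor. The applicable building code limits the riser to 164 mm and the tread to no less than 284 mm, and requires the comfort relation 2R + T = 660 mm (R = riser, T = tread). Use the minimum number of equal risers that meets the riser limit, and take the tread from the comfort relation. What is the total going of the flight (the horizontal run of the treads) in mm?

4238 / 164 = 25.841 → round up to 26 risers.
Riser R = 4238 / 26 = 163 mm, within the 164 mm limit.
From 2R + T = 660: T = 660 − 326 = 334 mm.
Going = (26 − 1) × 334 = 8350 mm.

8350 mm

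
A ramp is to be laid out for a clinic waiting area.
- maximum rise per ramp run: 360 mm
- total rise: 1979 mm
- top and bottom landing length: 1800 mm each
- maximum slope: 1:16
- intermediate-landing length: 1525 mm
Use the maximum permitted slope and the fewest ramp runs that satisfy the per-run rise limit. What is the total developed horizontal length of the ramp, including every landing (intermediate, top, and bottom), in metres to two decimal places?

⌈1979/360⌉ = 6 ramp runs. That means 5 intermediate landings.
Ramp run (horizontal) at 1:16: 1979 × 16 = 31664 mm.
5 intermediate landings contribute 5 × 1525 = 7625 mm.
Top and bottom landings: 2 × 1800 = 3600 mm.
Total = 31664 + 7625 + 3600 = 42889 mm.
= 42.89 m.

42.89 m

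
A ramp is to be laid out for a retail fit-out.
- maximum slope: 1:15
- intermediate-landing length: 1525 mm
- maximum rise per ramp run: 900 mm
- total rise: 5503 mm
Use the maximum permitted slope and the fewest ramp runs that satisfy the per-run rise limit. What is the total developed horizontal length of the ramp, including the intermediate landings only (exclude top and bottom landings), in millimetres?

91695 mm

5503 / 900 = 6.11, so 7 ramp runs are needed. That means 6 intermediate landings.
Horizontal run for 5503 mm of rise at 1:15 is 5503 × 15 = 82545 mm.
Intermediate landings: 6 × 1525 = 9150 mm.
Developed length = 82545 + 9150 = 91695 mm.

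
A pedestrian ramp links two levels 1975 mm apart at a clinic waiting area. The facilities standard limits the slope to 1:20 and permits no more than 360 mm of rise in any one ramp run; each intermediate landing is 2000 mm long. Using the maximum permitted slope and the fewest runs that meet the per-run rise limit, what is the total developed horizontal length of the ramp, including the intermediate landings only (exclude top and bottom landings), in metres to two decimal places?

49.50 m

⌈1975/360⌉ = 6 ramp runs. That means 5 intermediate landings.
Horizontal run for 1975 mm of rise at 1:20 is 1975 × 20 = 39500 mm.
5 intermediate landings contribute 5 × 2000 = 10000 mm.
Developed length = 39500 + 10000 = 49500 mm.
= 49.50 m.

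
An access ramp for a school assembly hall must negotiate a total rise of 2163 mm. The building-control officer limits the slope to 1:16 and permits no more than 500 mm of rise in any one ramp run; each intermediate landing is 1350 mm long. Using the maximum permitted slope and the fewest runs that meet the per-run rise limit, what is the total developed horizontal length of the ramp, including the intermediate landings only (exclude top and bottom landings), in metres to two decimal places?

40.01 m

2163 / 500 = 4.33, so 5 ramp runs are needed. That means 4 intermediate landings.
Ramp run (horizontal) at 1:16: 2163 × 16 = 34608 mm.
4 intermediate landings contribute 4 × 1350 = 5400 mm.
Developed length = 34608 + 5400 = 40008 mm.
= 40.01 m.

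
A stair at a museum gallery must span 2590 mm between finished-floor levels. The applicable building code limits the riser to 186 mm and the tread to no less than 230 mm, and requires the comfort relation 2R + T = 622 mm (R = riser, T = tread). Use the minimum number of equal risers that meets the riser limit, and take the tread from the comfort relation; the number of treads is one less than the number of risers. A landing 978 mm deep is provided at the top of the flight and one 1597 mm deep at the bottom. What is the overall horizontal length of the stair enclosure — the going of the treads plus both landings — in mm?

5851 mm

At most 186 each: 2590/186 = 13.92, giving 14 risers.
Riser R = 2590 / 14 = 185 mm, within the 186 mm limit.
From 2R + T = 622: T = 622 − 370 = 252 mm.
Going = (14 − 1) × 252 = 3276 mm.
Enclosure = 3276 + 978 + 1597 = 5851 mm.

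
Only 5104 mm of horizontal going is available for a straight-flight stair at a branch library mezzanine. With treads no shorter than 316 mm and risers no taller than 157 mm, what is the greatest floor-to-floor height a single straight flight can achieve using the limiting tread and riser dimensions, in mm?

2669 mm

5104 / 316 = 16.15, so 16 treads fit.
Risers = treads + 1 = 17.
Maximum height = 17 × 157 = 2669 mm.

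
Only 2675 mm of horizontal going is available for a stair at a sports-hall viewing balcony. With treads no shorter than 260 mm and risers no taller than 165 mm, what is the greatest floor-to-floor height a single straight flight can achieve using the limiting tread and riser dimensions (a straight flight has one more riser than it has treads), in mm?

1815 mm

Treads that fit: ⌊2675 / 260⌋ = 10.
Risers = treads + 1 = 11.
Maximum height = 11 × 165 = 1815 mm.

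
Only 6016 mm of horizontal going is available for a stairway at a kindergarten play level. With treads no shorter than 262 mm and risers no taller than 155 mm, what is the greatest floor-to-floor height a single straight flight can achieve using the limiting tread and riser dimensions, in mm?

3565 mm

6016 / 262 = 22.96, so 22 treads fit.
Risers = treads + 1 = 23.
Maximum height = 23 × 155 = 3565 mm.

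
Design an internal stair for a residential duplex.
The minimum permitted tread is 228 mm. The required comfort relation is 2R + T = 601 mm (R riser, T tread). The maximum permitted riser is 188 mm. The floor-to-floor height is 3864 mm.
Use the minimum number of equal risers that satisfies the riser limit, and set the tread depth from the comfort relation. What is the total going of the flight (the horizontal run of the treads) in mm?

At most 188 each: 3864/188 = 20.55, giving 21 risers.
Riser R = 3864 / 21 = 184 mm, within the 188 mm limit.
From 2R + T = 601: T = 601 − 368 = 233 mm.
Going = (21 − 1) × 233 = 4660 mm.

4660 mm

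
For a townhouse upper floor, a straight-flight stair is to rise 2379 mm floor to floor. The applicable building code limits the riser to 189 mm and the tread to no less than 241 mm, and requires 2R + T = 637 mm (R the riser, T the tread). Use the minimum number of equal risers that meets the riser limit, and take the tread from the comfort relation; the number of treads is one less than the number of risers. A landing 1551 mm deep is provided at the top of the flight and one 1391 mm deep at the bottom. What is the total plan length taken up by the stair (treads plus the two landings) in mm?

2379 / 189 = 12.587 → round up to 13 risers.
Each riser is 2379/13 = 183 mm (≤ 189 mm).
From 2R + T = 637: T = 637 − 366 = 271 mm.
Treads = 13 − 1 = 12; going = 12 × 271 = 3252 mm.
Add landings: 3252 + 1551 + 1391 = 6194 mm.

6194 mm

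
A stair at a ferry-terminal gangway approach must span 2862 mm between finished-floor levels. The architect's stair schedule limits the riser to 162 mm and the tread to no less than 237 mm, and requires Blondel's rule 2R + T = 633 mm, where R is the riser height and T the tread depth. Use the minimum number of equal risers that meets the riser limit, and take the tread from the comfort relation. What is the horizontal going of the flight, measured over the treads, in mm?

⌈2862/162⌉ = 18 risers.
R = 2862 ÷ 18 = 159 mm.
Tread T = 633 − 2 × 159 = 315 mm (≥ 237 mm).
Treads = 18 − 1 = 17; going = 17 × 315 = 5355 mm.

5355 mm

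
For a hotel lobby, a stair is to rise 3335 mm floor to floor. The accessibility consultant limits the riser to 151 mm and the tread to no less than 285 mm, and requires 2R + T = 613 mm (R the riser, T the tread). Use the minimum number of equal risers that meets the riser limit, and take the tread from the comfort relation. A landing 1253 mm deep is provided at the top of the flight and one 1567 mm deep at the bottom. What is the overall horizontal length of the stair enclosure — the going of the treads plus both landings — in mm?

9926 mm

⌈3335/151⌉ = 23 risers.
Riser R = 3335 / 23 = 145 mm, within the 151 mm limit.
Tread T = 613 − 2 × 145 = 323 mm (≥ 285 mm).
Treads = 23 − 1 = 22; going = 22 × 323 = 7106 mm.
Enclosure = 7106 + 1253 + 1567 = 9926 mm.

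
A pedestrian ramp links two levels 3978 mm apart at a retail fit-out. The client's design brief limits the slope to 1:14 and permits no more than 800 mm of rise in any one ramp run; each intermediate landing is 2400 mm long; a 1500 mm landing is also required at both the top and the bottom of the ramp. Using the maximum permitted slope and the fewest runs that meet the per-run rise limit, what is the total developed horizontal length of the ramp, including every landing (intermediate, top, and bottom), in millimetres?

3978 / 800 = 4.97, so 5 ramp runs are needed. That means 4 intermediate landings.
Ramp run (horizontal) at 1:14: 3978 × 14 = 55692 mm.
4 intermediate landings contribute 4 × 2400 = 9600 mm.
Top and bottom landings: 2 × 1500 = 3000 mm.
Total = 55692 + 9600 + 3000 = 68292 mm.

68292 mm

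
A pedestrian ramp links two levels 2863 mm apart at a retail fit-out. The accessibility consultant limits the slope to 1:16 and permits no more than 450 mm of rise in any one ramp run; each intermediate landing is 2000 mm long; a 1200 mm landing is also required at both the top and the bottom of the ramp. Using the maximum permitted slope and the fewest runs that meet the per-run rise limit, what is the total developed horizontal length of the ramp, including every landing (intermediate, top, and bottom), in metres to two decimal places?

At most 450 each: 2863/450 = 6.36, giving 7 ramp runs. That means 6 intermediate landings.
Horizontal run for 2863 mm of rise at 1:16 is 2863 × 16 = 45808 mm.
6 intermediate landings contribute 6 × 2000 = 12000 mm.
Top and bottom landings: 2 × 1200 = 2400 mm.
Total = 45808 + 12000 + 2400 = 60208 mm.
= 60.21 m.

60.21 m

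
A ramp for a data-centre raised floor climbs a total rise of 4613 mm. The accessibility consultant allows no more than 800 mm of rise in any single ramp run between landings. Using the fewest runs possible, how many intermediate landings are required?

5 intermediate landings

4613 / 800 = 5.766 → round up to 6 ramp runs.
6 runs are separated by 5 intermediate landings.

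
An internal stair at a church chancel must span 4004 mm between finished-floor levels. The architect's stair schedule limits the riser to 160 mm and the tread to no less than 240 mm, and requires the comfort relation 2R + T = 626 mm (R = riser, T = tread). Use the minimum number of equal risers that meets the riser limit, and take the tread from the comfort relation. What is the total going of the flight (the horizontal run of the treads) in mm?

7950 mm

⌈4004/160⌉ = 26 risers.
Each riser is 4004/26 = 154 mm (≤ 160 mm).
From 2R + T = 626: T = 626 − 308 = 318 mm.
Going = (26 − 1) × 318 = 7950 mm.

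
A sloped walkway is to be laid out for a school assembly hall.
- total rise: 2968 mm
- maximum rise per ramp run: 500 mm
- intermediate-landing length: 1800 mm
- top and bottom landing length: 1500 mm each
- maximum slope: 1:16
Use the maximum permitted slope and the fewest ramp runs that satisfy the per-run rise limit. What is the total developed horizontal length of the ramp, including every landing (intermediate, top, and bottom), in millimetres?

59488 mm

2968 / 500 = 5.94, so 6 ramp runs are needed. That means 5 intermediate landings.
Ramp run (horizontal) at 1:16: 2968 × 16 = 47488 mm.
5 intermediate landings contribute 5 × 1800 = 9000 mm.
Top and bottom landings: 2 × 1500 = 3000 mm.
Total = 47488 + 9000 + 3000 = 59488 mm.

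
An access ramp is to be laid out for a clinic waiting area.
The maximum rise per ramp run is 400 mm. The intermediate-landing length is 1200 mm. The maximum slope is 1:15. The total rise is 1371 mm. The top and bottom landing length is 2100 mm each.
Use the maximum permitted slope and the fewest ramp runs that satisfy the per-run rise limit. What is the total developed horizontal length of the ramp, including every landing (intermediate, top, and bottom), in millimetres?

28365 mm

1371 / 400 = 3.428 → round up to 4 ramp runs. That means 3 intermediate landings.
Horizontal run for 1371 mm of rise at 1:15 is 1371 × 15 = 20565 mm.
3 intermediate landings contribute 3 × 1200 = 3600 mm.
Top and bottom landings: 2 × 2100 = 4200 mm.
Total = 20565 + 3600 + 4200 = 28365 mm.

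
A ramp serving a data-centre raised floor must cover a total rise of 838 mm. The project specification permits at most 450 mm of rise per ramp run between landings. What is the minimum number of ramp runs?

2 runs

838 / 450 = 1.86, so 2 ramp runs are needed.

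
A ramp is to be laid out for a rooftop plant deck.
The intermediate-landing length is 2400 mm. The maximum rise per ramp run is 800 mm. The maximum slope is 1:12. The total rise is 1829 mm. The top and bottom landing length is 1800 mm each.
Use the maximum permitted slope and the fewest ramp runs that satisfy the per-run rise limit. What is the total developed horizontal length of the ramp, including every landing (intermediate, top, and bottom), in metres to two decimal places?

1829 / 800 = 2.29, so 3 ramp runs are needed. That means 2 intermediate landings.
Horizontal run for 1829 mm of rise at 1:12 is 1829 × 12 = 21948 mm.
Intermediate landings: 2 × 2400 = 4800 mm.
Top and bottom landings: 2 × 1800 = 3600 mm.
Total = 21948 + 4800 + 3600 = 30348 mm.
= 30.35 m.

30.35 m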